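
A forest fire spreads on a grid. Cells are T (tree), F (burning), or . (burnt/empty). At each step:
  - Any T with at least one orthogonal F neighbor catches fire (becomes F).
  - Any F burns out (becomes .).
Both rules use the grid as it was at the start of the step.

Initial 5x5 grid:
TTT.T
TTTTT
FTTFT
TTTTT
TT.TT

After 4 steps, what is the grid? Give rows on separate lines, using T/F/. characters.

Step 1: 7 trees catch fire, 2 burn out
  TTT.T
  FTTFT
  .FF.F
  FTTFT
  TT.TT
Step 2: 9 trees catch fire, 7 burn out
  FTT.T
  .FF.F
  .....
  .FF.F
  FT.FT
Step 3: 5 trees catch fire, 9 burn out
  .FF.F
  .....
  .....
  .....
  .F..F
Step 4: 0 trees catch fire, 5 burn out
  .....
  .....
  .....
  .....
  .....

.....
.....
.....
.....
.....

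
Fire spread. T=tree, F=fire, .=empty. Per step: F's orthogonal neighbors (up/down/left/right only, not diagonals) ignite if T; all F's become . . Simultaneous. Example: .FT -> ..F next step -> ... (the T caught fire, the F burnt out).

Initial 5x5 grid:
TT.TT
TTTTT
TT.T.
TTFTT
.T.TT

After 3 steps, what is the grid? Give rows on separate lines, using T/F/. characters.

Step 1: 2 trees catch fire, 1 burn out
  TT.TT
  TTTTT
  TT.T.
  TF.FT
  .T.TT
Step 2: 6 trees catch fire, 2 burn out
  TT.TT
  TTTTT
  TF.F.
  F...F
  .F.FT
Step 3: 4 trees catch fire, 6 burn out
  TT.TT
  TFTFT
  F....
  .....
  ....F

TT.TT
TFTFT
F....
.....
....F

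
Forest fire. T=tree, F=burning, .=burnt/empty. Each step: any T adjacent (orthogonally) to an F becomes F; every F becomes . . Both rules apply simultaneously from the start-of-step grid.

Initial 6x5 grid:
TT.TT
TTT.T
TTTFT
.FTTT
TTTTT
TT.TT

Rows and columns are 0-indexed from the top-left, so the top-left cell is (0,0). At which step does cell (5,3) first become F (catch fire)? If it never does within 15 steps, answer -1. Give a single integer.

Step 1: cell (5,3)='T' (+6 fires, +2 burnt)
Step 2: cell (5,3)='T' (+9 fires, +6 burnt)
Step 3: cell (5,3)='F' (+6 fires, +9 burnt)
  -> target ignites at step 3
Step 4: cell (5,3)='.' (+3 fires, +6 burnt)
Step 5: cell (5,3)='.' (+0 fires, +3 burnt)
  fire out at step 5

3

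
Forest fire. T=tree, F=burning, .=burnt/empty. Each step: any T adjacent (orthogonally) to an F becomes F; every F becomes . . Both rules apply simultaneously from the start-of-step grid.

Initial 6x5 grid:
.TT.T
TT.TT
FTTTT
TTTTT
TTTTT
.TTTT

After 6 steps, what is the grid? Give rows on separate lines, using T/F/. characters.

Step 1: 3 trees catch fire, 1 burn out
  .TT.T
  FT.TT
  .FTTT
  FTTTT
  TTTTT
  .TTTT
Step 2: 4 trees catch fire, 3 burn out
  .TT.T
  .F.TT
  ..FTT
  .FTTT
  FTTTT
  .TTTT
Step 3: 4 trees catch fire, 4 burn out
  .FT.T
  ...TT
  ...FT
  ..FTT
  .FTTT
  .TTTT
Step 4: 6 trees catch fire, 4 burn out
  ..F.T
  ...FT
  ....F
  ...FT
  ..FTT
  .FTTT
Step 5: 4 trees catch fire, 6 burn out
  ....T
  ....F
  .....
  ....F
  ...FT
  ..FTT
Step 6: 3 trees catch fire, 4 burn out
  ....F
  .....
  .....
  .....
  ....F
  ...FT

....F
.....
.....
.....
....F
...FT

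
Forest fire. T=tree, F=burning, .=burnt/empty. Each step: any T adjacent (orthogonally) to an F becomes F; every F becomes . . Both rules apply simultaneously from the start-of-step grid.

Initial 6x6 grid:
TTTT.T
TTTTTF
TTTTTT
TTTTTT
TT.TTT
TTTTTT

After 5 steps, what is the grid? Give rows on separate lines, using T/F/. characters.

Step 1: 3 trees catch fire, 1 burn out
  TTTT.F
  TTTTF.
  TTTTTF
  TTTTTT
  TT.TTT
  TTTTTT
Step 2: 3 trees catch fire, 3 burn out
  TTTT..
  TTTF..
  TTTTF.
  TTTTTF
  TT.TTT
  TTTTTT
Step 3: 5 trees catch fire, 3 burn out
  TTTF..
  TTF...
  TTTF..
  TTTTF.
  TT.TTF
  TTTTTT
Step 4: 6 trees catch fire, 5 burn out
  TTF...
  TF....
  TTF...
  TTTF..
  TT.TF.
  TTTTTF
Step 5: 6 trees catch fire, 6 burn out
  TF....
  F.....
  TF....
  TTF...
  TT.F..
  TTTTF.

TF....
F.....
TF....
TTF...
TT.F..
TTTTF.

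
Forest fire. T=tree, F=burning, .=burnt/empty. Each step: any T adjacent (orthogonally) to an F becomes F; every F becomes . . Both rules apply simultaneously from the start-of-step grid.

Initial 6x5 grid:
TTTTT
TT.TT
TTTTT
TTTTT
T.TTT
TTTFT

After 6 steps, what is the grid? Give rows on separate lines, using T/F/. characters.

Step 1: 3 trees catch fire, 1 burn out
  TTTTT
  TT.TT
  TTTTT
  TTTTT
  T.TFT
  TTF.F
Step 2: 4 trees catch fire, 3 burn out
  TTTTT
  TT.TT
  TTTTT
  TTTFT
  T.F.F
  TF...
Step 3: 4 trees catch fire, 4 burn out
  TTTTT
  TT.TT
  TTTFT
  TTF.F
  T....
  F....
Step 4: 5 trees catch fire, 4 burn out
  TTTTT
  TT.FT
  TTF.F
  TF...
  F....
  .....
Step 5: 4 trees catch fire, 5 burn out
  TTTFT
  TT..F
  TF...
  F....
  .....
  .....
Step 6: 4 trees catch fire, 4 burn out
  TTF.F
  TF...
  F....
  .....
  .....
  .....

TTF.F
TF...
F....
.....
.....
.....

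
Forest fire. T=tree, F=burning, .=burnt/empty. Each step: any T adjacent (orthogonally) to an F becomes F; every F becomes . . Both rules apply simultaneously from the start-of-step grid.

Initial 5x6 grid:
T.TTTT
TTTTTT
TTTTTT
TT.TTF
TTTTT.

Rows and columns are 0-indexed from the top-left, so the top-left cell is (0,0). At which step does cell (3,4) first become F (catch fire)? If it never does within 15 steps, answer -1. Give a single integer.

Step 1: cell (3,4)='F' (+2 fires, +1 burnt)
  -> target ignites at step 1
Step 2: cell (3,4)='.' (+4 fires, +2 burnt)
Step 3: cell (3,4)='.' (+4 fires, +4 burnt)
Step 4: cell (3,4)='.' (+4 fires, +4 burnt)
Step 5: cell (3,4)='.' (+4 fires, +4 burnt)
Step 6: cell (3,4)='.' (+5 fires, +4 burnt)
Step 7: cell (3,4)='.' (+2 fires, +5 burnt)
Step 8: cell (3,4)='.' (+1 fires, +2 burnt)
Step 9: cell (3,4)='.' (+0 fires, +1 burnt)
  fire out at step 9

1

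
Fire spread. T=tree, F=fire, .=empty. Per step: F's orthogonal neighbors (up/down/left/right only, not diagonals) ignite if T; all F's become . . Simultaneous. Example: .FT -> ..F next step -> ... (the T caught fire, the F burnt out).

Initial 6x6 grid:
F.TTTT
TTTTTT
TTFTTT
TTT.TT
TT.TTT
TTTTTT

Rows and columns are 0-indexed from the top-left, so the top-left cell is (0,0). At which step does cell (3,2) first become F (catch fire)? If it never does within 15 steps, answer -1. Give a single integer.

Step 1: cell (3,2)='F' (+5 fires, +2 burnt)
  -> target ignites at step 1
Step 2: cell (3,2)='.' (+6 fires, +5 burnt)
Step 3: cell (3,2)='.' (+6 fires, +6 burnt)
Step 4: cell (3,2)='.' (+6 fires, +6 burnt)
Step 5: cell (3,2)='.' (+6 fires, +6 burnt)
Step 6: cell (3,2)='.' (+2 fires, +6 burnt)
Step 7: cell (3,2)='.' (+0 fires, +2 burnt)
  fire out at step 7

1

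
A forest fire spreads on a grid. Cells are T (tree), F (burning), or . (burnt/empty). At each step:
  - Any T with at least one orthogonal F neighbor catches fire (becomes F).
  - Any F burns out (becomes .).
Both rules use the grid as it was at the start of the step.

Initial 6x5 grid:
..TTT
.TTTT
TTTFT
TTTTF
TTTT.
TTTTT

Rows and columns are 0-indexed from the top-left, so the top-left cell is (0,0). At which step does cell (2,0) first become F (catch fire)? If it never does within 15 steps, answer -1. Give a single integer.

Step 1: cell (2,0)='T' (+4 fires, +2 burnt)
Step 2: cell (2,0)='T' (+6 fires, +4 burnt)
Step 3: cell (2,0)='F' (+7 fires, +6 burnt)
  -> target ignites at step 3
Step 4: cell (2,0)='.' (+4 fires, +7 burnt)
Step 5: cell (2,0)='.' (+2 fires, +4 burnt)
Step 6: cell (2,0)='.' (+1 fires, +2 burnt)
Step 7: cell (2,0)='.' (+0 fires, +1 burnt)
  fire out at step 7

3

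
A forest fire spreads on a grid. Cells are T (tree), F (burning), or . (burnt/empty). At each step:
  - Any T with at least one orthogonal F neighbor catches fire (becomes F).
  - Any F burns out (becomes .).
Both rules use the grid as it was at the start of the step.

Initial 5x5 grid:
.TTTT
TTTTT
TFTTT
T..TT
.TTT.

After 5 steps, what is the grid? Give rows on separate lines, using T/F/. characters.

Step 1: 3 trees catch fire, 1 burn out
  .TTTT
  TFTTT
  F.FTT
  T..TT
  .TTT.
Step 2: 5 trees catch fire, 3 burn out
  .FTTT
  F.FTT
  ...FT
  F..TT
  .TTT.
Step 3: 4 trees catch fire, 5 burn out
  ..FTT
  ...FT
  ....F
  ...FT
  .TTT.
Step 4: 4 trees catch fire, 4 burn out
  ...FT
  ....F
  .....
  ....F
  .TTF.
Step 5: 2 trees catch fire, 4 burn out
  ....F
  .....
  .....
  .....
  .TF..

....F
.....
.....
.....
.TF..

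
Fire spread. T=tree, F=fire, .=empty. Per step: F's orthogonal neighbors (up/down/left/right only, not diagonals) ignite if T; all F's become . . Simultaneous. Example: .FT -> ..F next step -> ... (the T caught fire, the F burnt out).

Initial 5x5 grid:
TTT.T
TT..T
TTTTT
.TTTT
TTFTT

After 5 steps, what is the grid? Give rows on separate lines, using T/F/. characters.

Step 1: 3 trees catch fire, 1 burn out
  TTT.T
  TT..T
  TTTTT
  .TFTT
  TF.FT
Step 2: 5 trees catch fire, 3 burn out
  TTT.T
  TT..T
  TTFTT
  .F.FT
  F...F
Step 3: 3 trees catch fire, 5 burn out
  TTT.T
  TT..T
  TF.FT
  ....F
  .....
Step 4: 3 trees catch fire, 3 burn out
  TTT.T
  TF..T
  F...F
  .....
  .....
Step 5: 3 trees catch fire, 3 burn out
  TFT.T
  F...F
  .....
  .....
  .....

TFT.T
F...F
.....
.....
.....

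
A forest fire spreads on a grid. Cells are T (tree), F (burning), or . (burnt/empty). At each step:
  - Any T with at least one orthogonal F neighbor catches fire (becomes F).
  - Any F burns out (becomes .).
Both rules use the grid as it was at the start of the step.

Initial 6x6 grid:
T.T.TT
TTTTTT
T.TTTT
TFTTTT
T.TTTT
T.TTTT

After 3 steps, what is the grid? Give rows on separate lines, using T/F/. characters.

Step 1: 2 trees catch fire, 1 burn out
  T.T.TT
  TTTTTT
  T.TTTT
  F.FTTT
  T.TTTT
  T.TTTT
Step 2: 5 trees catch fire, 2 burn out
  T.T.TT
  TTTTTT
  F.FTTT
  ...FTT
  F.FTTT
  T.TTTT
Step 3: 7 trees catch fire, 5 burn out
  T.T.TT
  FTFTTT
  ...FTT
  ....FT
  ...FTT
  F.FTTT

T.T.TT
FTFTTT
...FTT
....FT
...FTT
F.FTTT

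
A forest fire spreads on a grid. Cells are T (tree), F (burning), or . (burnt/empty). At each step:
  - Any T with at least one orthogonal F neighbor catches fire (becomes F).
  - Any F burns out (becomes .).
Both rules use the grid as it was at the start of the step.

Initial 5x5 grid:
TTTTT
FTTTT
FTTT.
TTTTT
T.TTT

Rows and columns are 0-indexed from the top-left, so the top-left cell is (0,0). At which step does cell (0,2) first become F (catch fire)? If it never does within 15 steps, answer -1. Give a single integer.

Step 1: cell (0,2)='T' (+4 fires, +2 burnt)
Step 2: cell (0,2)='T' (+5 fires, +4 burnt)
Step 3: cell (0,2)='F' (+4 fires, +5 burnt)
  -> target ignites at step 3
Step 4: cell (0,2)='.' (+4 fires, +4 burnt)
Step 5: cell (0,2)='.' (+3 fires, +4 burnt)
Step 6: cell (0,2)='.' (+1 fires, +3 burnt)
Step 7: cell (0,2)='.' (+0 fires, +1 burnt)
  fire out at step 7

3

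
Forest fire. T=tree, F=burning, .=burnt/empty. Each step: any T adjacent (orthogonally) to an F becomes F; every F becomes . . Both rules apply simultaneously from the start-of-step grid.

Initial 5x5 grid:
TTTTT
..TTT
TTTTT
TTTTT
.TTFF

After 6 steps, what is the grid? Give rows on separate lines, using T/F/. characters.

Step 1: 3 trees catch fire, 2 burn out
  TTTTT
  ..TTT
  TTTTT
  TTTFF
  .TF..
Step 2: 4 trees catch fire, 3 burn out
  TTTTT
  ..TTT
  TTTFF
  TTF..
  .F...
Step 3: 4 trees catch fire, 4 burn out
  TTTTT
  ..TFF
  TTF..
  TF...
  .....
Step 4: 5 trees catch fire, 4 burn out
  TTTFF
  ..F..
  TF...
  F....
  .....
Step 5: 2 trees catch fire, 5 burn out
  TTF..
  .....
  F....
  .....
  .....
Step 6: 1 trees catch fire, 2 burn out
  TF...
  .....
  .....
  .....
  .....

TF...
.....
.....
.....
.....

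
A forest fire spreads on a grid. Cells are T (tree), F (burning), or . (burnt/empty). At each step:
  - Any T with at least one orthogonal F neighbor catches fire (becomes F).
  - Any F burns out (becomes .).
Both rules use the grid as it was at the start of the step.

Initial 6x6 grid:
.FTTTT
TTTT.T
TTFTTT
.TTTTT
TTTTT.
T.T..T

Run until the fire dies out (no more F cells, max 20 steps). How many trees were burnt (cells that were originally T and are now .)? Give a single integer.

Step 1: +6 fires, +2 burnt (F count now 6)
Step 2: +8 fires, +6 burnt (F count now 8)
Step 3: +6 fires, +8 burnt (F count now 6)
Step 4: +5 fires, +6 burnt (F count now 5)
Step 5: +1 fires, +5 burnt (F count now 1)
Step 6: +0 fires, +1 burnt (F count now 0)
Fire out after step 6
Initially T: 27, now '.': 35
Total burnt (originally-T cells now '.'): 26

Answer: 26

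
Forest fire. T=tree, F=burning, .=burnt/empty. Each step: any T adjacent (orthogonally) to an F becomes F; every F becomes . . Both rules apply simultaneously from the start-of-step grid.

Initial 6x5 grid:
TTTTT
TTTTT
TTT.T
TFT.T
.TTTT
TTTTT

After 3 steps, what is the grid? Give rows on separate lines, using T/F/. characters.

Step 1: 4 trees catch fire, 1 burn out
  TTTTT
  TTTTT
  TFT.T
  F.F.T
  .FTTT
  TTTTT
Step 2: 5 trees catch fire, 4 burn out
  TTTTT
  TFTTT
  F.F.T
  ....T
  ..FTT
  TFTTT
Step 3: 6 trees catch fire, 5 burn out
  TFTTT
  F.FTT
  ....T
  ....T
  ...FT
  F.FTT

TFTTT
F.FTT
....T
....T
...FT
F.FTT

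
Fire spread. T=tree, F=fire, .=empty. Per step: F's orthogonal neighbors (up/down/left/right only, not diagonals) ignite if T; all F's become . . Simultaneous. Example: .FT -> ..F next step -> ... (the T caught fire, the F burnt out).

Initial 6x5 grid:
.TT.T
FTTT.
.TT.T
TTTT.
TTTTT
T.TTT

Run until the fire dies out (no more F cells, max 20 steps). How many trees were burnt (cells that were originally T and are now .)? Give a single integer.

Answer: 20

Derivation:
Step 1: +1 fires, +1 burnt (F count now 1)
Step 2: +3 fires, +1 burnt (F count now 3)
Step 3: +4 fires, +3 burnt (F count now 4)
Step 4: +3 fires, +4 burnt (F count now 3)
Step 5: +3 fires, +3 burnt (F count now 3)
Step 6: +3 fires, +3 burnt (F count now 3)
Step 7: +2 fires, +3 burnt (F count now 2)
Step 8: +1 fires, +2 burnt (F count now 1)
Step 9: +0 fires, +1 burnt (F count now 0)
Fire out after step 9
Initially T: 22, now '.': 28
Total burnt (originally-T cells now '.'): 20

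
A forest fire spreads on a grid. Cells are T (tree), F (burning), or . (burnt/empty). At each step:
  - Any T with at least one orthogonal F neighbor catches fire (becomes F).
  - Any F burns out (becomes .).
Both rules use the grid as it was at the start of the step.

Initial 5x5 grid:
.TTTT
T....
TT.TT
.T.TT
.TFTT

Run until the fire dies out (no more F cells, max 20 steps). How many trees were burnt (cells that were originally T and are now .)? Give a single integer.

Answer: 11

Derivation:
Step 1: +2 fires, +1 burnt (F count now 2)
Step 2: +3 fires, +2 burnt (F count now 3)
Step 3: +3 fires, +3 burnt (F count now 3)
Step 4: +2 fires, +3 burnt (F count now 2)
Step 5: +1 fires, +2 burnt (F count now 1)
Step 6: +0 fires, +1 burnt (F count now 0)
Fire out after step 6
Initially T: 15, now '.': 21
Total burnt (originally-T cells now '.'): 11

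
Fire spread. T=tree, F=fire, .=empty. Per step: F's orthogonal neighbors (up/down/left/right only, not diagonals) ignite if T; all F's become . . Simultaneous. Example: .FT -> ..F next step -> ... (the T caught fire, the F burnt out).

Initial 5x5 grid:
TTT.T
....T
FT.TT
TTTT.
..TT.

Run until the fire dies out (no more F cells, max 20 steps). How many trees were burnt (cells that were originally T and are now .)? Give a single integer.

Answer: 11

Derivation:
Step 1: +2 fires, +1 burnt (F count now 2)
Step 2: +1 fires, +2 burnt (F count now 1)
Step 3: +1 fires, +1 burnt (F count now 1)
Step 4: +2 fires, +1 burnt (F count now 2)
Step 5: +2 fires, +2 burnt (F count now 2)
Step 6: +1 fires, +2 burnt (F count now 1)
Step 7: +1 fires, +1 burnt (F count now 1)
Step 8: +1 fires, +1 burnt (F count now 1)
Step 9: +0 fires, +1 burnt (F count now 0)
Fire out after step 9
Initially T: 14, now '.': 22
Total burnt (originally-T cells now '.'): 11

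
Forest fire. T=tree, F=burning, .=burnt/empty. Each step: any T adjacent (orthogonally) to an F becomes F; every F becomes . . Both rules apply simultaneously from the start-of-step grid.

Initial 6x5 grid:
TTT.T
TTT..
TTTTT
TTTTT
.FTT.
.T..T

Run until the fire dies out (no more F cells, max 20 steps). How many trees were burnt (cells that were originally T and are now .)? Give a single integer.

Answer: 19

Derivation:
Step 1: +3 fires, +1 burnt (F count now 3)
Step 2: +4 fires, +3 burnt (F count now 4)
Step 3: +4 fires, +4 burnt (F count now 4)
Step 4: +5 fires, +4 burnt (F count now 5)
Step 5: +3 fires, +5 burnt (F count now 3)
Step 6: +0 fires, +3 burnt (F count now 0)
Fire out after step 6
Initially T: 21, now '.': 28
Total burnt (originally-T cells now '.'): 19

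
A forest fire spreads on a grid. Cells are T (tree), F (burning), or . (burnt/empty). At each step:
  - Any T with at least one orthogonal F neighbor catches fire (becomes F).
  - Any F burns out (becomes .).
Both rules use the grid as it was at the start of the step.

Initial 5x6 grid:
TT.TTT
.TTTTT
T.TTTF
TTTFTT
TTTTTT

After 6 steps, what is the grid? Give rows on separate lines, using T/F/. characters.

Step 1: 7 trees catch fire, 2 burn out
  TT.TTT
  .TTTTF
  T.TFF.
  TTF.FF
  TTTFTT
Step 2: 8 trees catch fire, 7 burn out
  TT.TTF
  .TTFF.
  T.F...
  TF....
  TTF.FF
Step 3: 5 trees catch fire, 8 burn out
  TT.FF.
  .TF...
  T.....
  F.....
  TF....
Step 4: 3 trees catch fire, 5 burn out
  TT....
  .F....
  F.....
  ......
  F.....
Step 5: 1 trees catch fire, 3 burn out
  TF....
  ......
  ......
  ......
  ......
Step 6: 1 trees catch fire, 1 burn out
  F.....
  ......
  ......
  ......
  ......

F.....
......
......
......
......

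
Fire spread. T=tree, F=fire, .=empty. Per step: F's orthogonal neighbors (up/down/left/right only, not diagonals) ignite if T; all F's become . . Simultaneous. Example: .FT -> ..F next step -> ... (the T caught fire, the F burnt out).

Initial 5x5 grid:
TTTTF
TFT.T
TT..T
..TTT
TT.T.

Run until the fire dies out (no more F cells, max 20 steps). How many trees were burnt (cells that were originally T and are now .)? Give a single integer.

Step 1: +6 fires, +2 burnt (F count now 6)
Step 2: +4 fires, +6 burnt (F count now 4)
Step 3: +1 fires, +4 burnt (F count now 1)
Step 4: +1 fires, +1 burnt (F count now 1)
Step 5: +2 fires, +1 burnt (F count now 2)
Step 6: +0 fires, +2 burnt (F count now 0)
Fire out after step 6
Initially T: 16, now '.': 23
Total burnt (originally-T cells now '.'): 14

Answer: 14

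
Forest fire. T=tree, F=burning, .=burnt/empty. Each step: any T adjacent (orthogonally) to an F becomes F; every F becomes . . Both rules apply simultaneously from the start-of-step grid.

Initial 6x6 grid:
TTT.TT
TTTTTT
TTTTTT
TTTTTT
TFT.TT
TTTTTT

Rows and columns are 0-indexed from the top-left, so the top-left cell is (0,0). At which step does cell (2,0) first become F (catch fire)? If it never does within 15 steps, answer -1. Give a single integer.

Step 1: cell (2,0)='T' (+4 fires, +1 burnt)
Step 2: cell (2,0)='T' (+5 fires, +4 burnt)
Step 3: cell (2,0)='F' (+5 fires, +5 burnt)
  -> target ignites at step 3
Step 4: cell (2,0)='.' (+6 fires, +5 burnt)
Step 5: cell (2,0)='.' (+7 fires, +6 burnt)
Step 6: cell (2,0)='.' (+3 fires, +7 burnt)
Step 7: cell (2,0)='.' (+2 fires, +3 burnt)
Step 8: cell (2,0)='.' (+1 fires, +2 burnt)
Step 9: cell (2,0)='.' (+0 fires, +1 burnt)
  fire out at step 9

3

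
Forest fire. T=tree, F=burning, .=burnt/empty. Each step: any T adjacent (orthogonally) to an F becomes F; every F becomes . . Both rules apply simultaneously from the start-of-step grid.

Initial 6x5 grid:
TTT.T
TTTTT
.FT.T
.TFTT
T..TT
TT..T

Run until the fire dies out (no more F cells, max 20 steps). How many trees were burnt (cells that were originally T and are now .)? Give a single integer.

Answer: 17

Derivation:
Step 1: +4 fires, +2 burnt (F count now 4)
Step 2: +5 fires, +4 burnt (F count now 5)
Step 3: +5 fires, +5 burnt (F count now 5)
Step 4: +2 fires, +5 burnt (F count now 2)
Step 5: +1 fires, +2 burnt (F count now 1)
Step 6: +0 fires, +1 burnt (F count now 0)
Fire out after step 6
Initially T: 20, now '.': 27
Total burnt (originally-T cells now '.'): 17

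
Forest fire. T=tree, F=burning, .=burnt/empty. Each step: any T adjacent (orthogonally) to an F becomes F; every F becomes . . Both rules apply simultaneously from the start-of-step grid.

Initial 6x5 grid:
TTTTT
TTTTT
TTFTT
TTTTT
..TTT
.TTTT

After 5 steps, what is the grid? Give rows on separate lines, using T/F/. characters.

Step 1: 4 trees catch fire, 1 burn out
  TTTTT
  TTFTT
  TF.FT
  TTFTT
  ..TTT
  .TTTT
Step 2: 8 trees catch fire, 4 burn out
  TTFTT
  TF.FT
  F...F
  TF.FT
  ..FTT
  .TTTT
Step 3: 8 trees catch fire, 8 burn out
  TF.FT
  F...F
  .....
  F...F
  ...FT
  .TFTT
Step 4: 5 trees catch fire, 8 burn out
  F...F
  .....
  .....
  .....
  ....F
  .F.FT
Step 5: 1 trees catch fire, 5 burn out
  .....
  .....
  .....
  .....
  .....
  ....F

.....
.....
.....
.....
.....
....F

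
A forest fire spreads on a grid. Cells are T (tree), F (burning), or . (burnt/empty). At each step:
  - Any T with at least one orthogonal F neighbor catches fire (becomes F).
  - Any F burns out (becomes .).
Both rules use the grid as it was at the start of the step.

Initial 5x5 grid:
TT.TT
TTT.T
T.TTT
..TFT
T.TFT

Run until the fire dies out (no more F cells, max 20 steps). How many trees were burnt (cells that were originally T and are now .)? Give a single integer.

Step 1: +5 fires, +2 burnt (F count now 5)
Step 2: +2 fires, +5 burnt (F count now 2)
Step 3: +2 fires, +2 burnt (F count now 2)
Step 4: +2 fires, +2 burnt (F count now 2)
Step 5: +3 fires, +2 burnt (F count now 3)
Step 6: +2 fires, +3 burnt (F count now 2)
Step 7: +0 fires, +2 burnt (F count now 0)
Fire out after step 7
Initially T: 17, now '.': 24
Total burnt (originally-T cells now '.'): 16

Answer: 16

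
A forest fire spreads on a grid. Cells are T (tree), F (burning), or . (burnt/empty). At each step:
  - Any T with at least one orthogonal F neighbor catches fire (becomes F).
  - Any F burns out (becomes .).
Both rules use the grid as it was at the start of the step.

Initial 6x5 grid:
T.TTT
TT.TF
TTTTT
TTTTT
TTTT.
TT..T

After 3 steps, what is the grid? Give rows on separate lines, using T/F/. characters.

Step 1: 3 trees catch fire, 1 burn out
  T.TTF
  TT.F.
  TTTTF
  TTTTT
  TTTT.
  TT..T
Step 2: 3 trees catch fire, 3 burn out
  T.TF.
  TT...
  TTTF.
  TTTTF
  TTTT.
  TT..T
Step 3: 3 trees catch fire, 3 burn out
  T.F..
  TT...
  TTF..
  TTTF.
  TTTT.
  TT..T

T.F..
TT...
TTF..
TTTF.
TTTT.
TT..T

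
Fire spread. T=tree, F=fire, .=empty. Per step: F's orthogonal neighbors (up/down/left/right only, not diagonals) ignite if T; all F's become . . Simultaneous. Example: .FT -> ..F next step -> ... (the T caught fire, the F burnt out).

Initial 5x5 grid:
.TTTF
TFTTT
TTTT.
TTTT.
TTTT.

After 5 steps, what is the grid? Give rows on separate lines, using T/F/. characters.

Step 1: 6 trees catch fire, 2 burn out
  .FTF.
  F.FTF
  TFTT.
  TTTT.
  TTTT.
Step 2: 5 trees catch fire, 6 burn out
  ..F..
  ...F.
  F.FT.
  TFTT.
  TTTT.
Step 3: 4 trees catch fire, 5 burn out
  .....
  .....
  ...F.
  F.FT.
  TFTT.
Step 4: 3 trees catch fire, 4 burn out
  .....
  .....
  .....
  ...F.
  F.FT.
Step 5: 1 trees catch fire, 3 burn out
  .....
  .....
  .....
  .....
  ...F.

.....
.....
.....
.....
...F.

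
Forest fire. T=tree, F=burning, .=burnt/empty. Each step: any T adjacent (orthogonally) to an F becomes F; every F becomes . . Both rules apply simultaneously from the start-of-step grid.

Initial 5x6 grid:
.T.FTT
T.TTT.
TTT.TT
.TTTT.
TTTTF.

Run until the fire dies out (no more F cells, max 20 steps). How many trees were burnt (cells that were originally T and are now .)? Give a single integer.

Answer: 19

Derivation:
Step 1: +4 fires, +2 burnt (F count now 4)
Step 2: +6 fires, +4 burnt (F count now 6)
Step 3: +4 fires, +6 burnt (F count now 4)
Step 4: +3 fires, +4 burnt (F count now 3)
Step 5: +1 fires, +3 burnt (F count now 1)
Step 6: +1 fires, +1 burnt (F count now 1)
Step 7: +0 fires, +1 burnt (F count now 0)
Fire out after step 7
Initially T: 20, now '.': 29
Total burnt (originally-T cells now '.'): 19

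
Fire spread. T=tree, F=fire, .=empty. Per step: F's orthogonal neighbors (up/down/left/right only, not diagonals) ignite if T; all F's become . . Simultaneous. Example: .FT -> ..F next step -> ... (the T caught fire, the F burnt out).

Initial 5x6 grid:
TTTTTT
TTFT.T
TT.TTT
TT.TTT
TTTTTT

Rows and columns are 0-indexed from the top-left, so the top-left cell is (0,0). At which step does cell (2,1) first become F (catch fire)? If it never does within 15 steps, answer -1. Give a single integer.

Step 1: cell (2,1)='T' (+3 fires, +1 burnt)
Step 2: cell (2,1)='F' (+5 fires, +3 burnt)
  -> target ignites at step 2
Step 3: cell (2,1)='.' (+6 fires, +5 burnt)
Step 4: cell (2,1)='.' (+6 fires, +6 burnt)
Step 5: cell (2,1)='.' (+5 fires, +6 burnt)
Step 6: cell (2,1)='.' (+1 fires, +5 burnt)
Step 7: cell (2,1)='.' (+0 fires, +1 burnt)
  fire out at step 7

2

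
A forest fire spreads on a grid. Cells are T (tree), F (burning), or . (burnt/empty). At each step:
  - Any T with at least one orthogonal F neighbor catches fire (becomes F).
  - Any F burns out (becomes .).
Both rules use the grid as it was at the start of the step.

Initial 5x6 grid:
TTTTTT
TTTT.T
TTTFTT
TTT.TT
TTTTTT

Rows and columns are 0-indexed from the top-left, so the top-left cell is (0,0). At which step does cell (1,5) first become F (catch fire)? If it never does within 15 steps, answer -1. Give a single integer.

Step 1: cell (1,5)='T' (+3 fires, +1 burnt)
Step 2: cell (1,5)='T' (+6 fires, +3 burnt)
Step 3: cell (1,5)='F' (+9 fires, +6 burnt)
  -> target ignites at step 3
Step 4: cell (1,5)='.' (+7 fires, +9 burnt)
Step 5: cell (1,5)='.' (+2 fires, +7 burnt)
Step 6: cell (1,5)='.' (+0 fires, +2 burnt)
  fire out at step 6

3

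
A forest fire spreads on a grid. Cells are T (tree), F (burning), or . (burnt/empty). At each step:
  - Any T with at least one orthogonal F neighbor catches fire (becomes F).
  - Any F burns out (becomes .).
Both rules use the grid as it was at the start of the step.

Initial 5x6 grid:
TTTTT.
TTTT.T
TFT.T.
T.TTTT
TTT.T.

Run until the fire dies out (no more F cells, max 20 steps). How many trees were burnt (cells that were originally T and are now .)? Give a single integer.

Step 1: +3 fires, +1 burnt (F count now 3)
Step 2: +5 fires, +3 burnt (F count now 5)
Step 3: +6 fires, +5 burnt (F count now 6)
Step 4: +3 fires, +6 burnt (F count now 3)
Step 5: +4 fires, +3 burnt (F count now 4)
Step 6: +0 fires, +4 burnt (F count now 0)
Fire out after step 6
Initially T: 22, now '.': 29
Total burnt (originally-T cells now '.'): 21

Answer: 21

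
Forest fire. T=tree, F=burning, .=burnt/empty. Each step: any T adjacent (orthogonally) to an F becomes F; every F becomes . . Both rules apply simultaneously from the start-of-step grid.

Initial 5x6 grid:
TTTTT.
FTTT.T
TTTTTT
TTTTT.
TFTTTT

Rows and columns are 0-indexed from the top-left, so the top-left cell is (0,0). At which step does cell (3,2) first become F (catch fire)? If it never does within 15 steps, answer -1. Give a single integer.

Step 1: cell (3,2)='T' (+6 fires, +2 burnt)
Step 2: cell (3,2)='F' (+6 fires, +6 burnt)
  -> target ignites at step 2
Step 3: cell (3,2)='.' (+5 fires, +6 burnt)
Step 4: cell (3,2)='.' (+4 fires, +5 burnt)
Step 5: cell (3,2)='.' (+2 fires, +4 burnt)
Step 6: cell (3,2)='.' (+1 fires, +2 burnt)
Step 7: cell (3,2)='.' (+1 fires, +1 burnt)
Step 8: cell (3,2)='.' (+0 fires, +1 burnt)
  fire out at step 8

2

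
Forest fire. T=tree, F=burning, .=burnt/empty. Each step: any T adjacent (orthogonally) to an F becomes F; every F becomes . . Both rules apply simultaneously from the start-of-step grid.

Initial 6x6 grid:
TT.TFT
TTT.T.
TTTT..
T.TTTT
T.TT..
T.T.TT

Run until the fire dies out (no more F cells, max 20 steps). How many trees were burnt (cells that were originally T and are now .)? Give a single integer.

Step 1: +3 fires, +1 burnt (F count now 3)
Step 2: +0 fires, +3 burnt (F count now 0)
Fire out after step 2
Initially T: 24, now '.': 15
Total burnt (originally-T cells now '.'): 3

Answer: 3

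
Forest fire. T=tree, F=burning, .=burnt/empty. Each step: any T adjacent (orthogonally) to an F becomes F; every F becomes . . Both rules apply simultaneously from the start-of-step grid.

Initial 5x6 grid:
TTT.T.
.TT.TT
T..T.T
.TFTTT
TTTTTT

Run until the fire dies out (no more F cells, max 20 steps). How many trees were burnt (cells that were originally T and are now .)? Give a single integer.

Step 1: +3 fires, +1 burnt (F count now 3)
Step 2: +4 fires, +3 burnt (F count now 4)
Step 3: +3 fires, +4 burnt (F count now 3)
Step 4: +2 fires, +3 burnt (F count now 2)
Step 5: +1 fires, +2 burnt (F count now 1)
Step 6: +1 fires, +1 burnt (F count now 1)
Step 7: +1 fires, +1 burnt (F count now 1)
Step 8: +0 fires, +1 burnt (F count now 0)
Fire out after step 8
Initially T: 21, now '.': 24
Total burnt (originally-T cells now '.'): 15

Answer: 15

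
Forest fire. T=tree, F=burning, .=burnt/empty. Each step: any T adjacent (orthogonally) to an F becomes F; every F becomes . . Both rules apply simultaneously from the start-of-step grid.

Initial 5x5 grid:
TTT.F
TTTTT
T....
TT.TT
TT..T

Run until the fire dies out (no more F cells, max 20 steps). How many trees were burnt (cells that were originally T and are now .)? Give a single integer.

Answer: 13

Derivation:
Step 1: +1 fires, +1 burnt (F count now 1)
Step 2: +1 fires, +1 burnt (F count now 1)
Step 3: +1 fires, +1 burnt (F count now 1)
Step 4: +2 fires, +1 burnt (F count now 2)
Step 5: +2 fires, +2 burnt (F count now 2)
Step 6: +2 fires, +2 burnt (F count now 2)
Step 7: +1 fires, +2 burnt (F count now 1)
Step 8: +2 fires, +1 burnt (F count now 2)
Step 9: +1 fires, +2 burnt (F count now 1)
Step 10: +0 fires, +1 burnt (F count now 0)
Fire out after step 10
Initially T: 16, now '.': 22
Total burnt (originally-T cells now '.'): 13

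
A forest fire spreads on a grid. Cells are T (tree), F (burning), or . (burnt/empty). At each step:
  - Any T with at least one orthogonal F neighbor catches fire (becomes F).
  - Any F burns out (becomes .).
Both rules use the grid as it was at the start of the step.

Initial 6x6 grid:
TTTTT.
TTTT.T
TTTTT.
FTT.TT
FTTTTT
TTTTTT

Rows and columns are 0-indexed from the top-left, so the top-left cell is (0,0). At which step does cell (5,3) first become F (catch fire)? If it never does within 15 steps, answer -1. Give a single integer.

Step 1: cell (5,3)='T' (+4 fires, +2 burnt)
Step 2: cell (5,3)='T' (+5 fires, +4 burnt)
Step 3: cell (5,3)='T' (+5 fires, +5 burnt)
Step 4: cell (5,3)='F' (+5 fires, +5 burnt)
  -> target ignites at step 4
Step 5: cell (5,3)='.' (+6 fires, +5 burnt)
Step 6: cell (5,3)='.' (+3 fires, +6 burnt)
Step 7: cell (5,3)='.' (+1 fires, +3 burnt)
Step 8: cell (5,3)='.' (+0 fires, +1 burnt)
  fire out at step 8

4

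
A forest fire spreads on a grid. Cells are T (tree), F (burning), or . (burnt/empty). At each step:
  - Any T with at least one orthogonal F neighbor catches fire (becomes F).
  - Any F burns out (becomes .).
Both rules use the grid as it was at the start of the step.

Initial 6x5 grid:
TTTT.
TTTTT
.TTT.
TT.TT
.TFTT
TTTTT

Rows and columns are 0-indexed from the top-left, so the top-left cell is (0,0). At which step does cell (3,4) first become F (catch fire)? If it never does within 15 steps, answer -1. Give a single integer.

Step 1: cell (3,4)='T' (+3 fires, +1 burnt)
Step 2: cell (3,4)='T' (+5 fires, +3 burnt)
Step 3: cell (3,4)='F' (+6 fires, +5 burnt)
  -> target ignites at step 3
Step 4: cell (3,4)='.' (+3 fires, +6 burnt)
Step 5: cell (3,4)='.' (+5 fires, +3 burnt)
Step 6: cell (3,4)='.' (+2 fires, +5 burnt)
Step 7: cell (3,4)='.' (+0 fires, +2 burnt)
  fire out at step 7

3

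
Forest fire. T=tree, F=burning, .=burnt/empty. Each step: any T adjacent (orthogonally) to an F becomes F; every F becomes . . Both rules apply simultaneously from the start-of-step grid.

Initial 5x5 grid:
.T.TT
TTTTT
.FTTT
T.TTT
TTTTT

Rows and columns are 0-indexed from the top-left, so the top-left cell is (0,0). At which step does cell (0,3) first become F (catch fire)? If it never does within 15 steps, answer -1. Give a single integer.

Step 1: cell (0,3)='T' (+2 fires, +1 burnt)
Step 2: cell (0,3)='T' (+5 fires, +2 burnt)
Step 3: cell (0,3)='T' (+4 fires, +5 burnt)
Step 4: cell (0,3)='F' (+5 fires, +4 burnt)
  -> target ignites at step 4
Step 5: cell (0,3)='.' (+3 fires, +5 burnt)
Step 6: cell (0,3)='.' (+1 fires, +3 burnt)
Step 7: cell (0,3)='.' (+0 fires, +1 burnt)
  fire out at step 7

4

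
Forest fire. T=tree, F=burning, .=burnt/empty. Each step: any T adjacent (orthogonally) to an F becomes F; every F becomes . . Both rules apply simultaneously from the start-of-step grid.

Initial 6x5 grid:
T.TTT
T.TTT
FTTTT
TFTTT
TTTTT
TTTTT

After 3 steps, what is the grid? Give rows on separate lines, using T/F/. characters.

Step 1: 5 trees catch fire, 2 burn out
  T.TTT
  F.TTT
  .FTTT
  F.FTT
  TFTTT
  TTTTT
Step 2: 6 trees catch fire, 5 burn out
  F.TTT
  ..TTT
  ..FTT
  ...FT
  F.FTT
  TFTTT
Step 3: 6 trees catch fire, 6 burn out
  ..TTT
  ..FTT
  ...FT
  ....F
  ...FT
  F.FTT

..TTT
..FTT
...FT
....F
...FT
F.FTT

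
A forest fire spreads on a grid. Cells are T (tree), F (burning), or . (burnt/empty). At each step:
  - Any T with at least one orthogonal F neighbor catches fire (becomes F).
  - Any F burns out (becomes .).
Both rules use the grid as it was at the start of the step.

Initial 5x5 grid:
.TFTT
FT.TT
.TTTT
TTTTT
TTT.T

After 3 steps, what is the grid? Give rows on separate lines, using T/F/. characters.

Step 1: 3 trees catch fire, 2 burn out
  .F.FT
  .F.TT
  .TTTT
  TTTTT
  TTT.T
Step 2: 3 trees catch fire, 3 burn out
  ....F
  ...FT
  .FTTT
  TTTTT
  TTT.T
Step 3: 4 trees catch fire, 3 burn out
  .....
  ....F
  ..FFT
  TFTTT
  TTT.T

.....
....F
..FFT
TFTTT
TTT.T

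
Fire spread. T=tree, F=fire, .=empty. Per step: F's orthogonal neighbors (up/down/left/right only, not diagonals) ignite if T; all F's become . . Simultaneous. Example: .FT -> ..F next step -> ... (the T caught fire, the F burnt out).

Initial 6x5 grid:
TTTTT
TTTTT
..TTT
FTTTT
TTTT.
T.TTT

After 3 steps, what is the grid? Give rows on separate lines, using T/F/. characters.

Step 1: 2 trees catch fire, 1 burn out
  TTTTT
  TTTTT
  ..TTT
  .FTTT
  FTTT.
  T.TTT
Step 2: 3 trees catch fire, 2 burn out
  TTTTT
  TTTTT
  ..TTT
  ..FTT
  .FTT.
  F.TTT
Step 3: 3 trees catch fire, 3 burn out
  TTTTT
  TTTTT
  ..FTT
  ...FT
  ..FT.
  ..TTT

TTTTT
TTTTT
..FTT
...FT
..FT.
..TTT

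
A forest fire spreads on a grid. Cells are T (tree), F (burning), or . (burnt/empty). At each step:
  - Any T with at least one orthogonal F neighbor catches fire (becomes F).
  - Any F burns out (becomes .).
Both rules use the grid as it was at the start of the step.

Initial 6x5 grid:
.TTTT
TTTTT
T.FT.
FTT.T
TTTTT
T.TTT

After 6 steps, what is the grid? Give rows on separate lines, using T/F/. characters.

Step 1: 6 trees catch fire, 2 burn out
  .TTTT
  TTFTT
  F..F.
  .FF.T
  FTTTT
  T.TTT
Step 2: 7 trees catch fire, 6 burn out
  .TFTT
  FF.FT
  .....
  ....T
  .FFTT
  F.TTT
Step 3: 5 trees catch fire, 7 burn out
  .F.FT
  ....F
  .....
  ....T
  ...FT
  ..FTT
Step 4: 3 trees catch fire, 5 burn out
  ....F
  .....
  .....
  ....T
  ....F
  ...FT
Step 5: 2 trees catch fire, 3 burn out
  .....
  .....
  .....
  ....F
  .....
  ....F
Step 6: 0 trees catch fire, 2 burn out
  .....
  .....
  .....
  .....
  .....
  .....

.....
.....
.....
.....
.....
.....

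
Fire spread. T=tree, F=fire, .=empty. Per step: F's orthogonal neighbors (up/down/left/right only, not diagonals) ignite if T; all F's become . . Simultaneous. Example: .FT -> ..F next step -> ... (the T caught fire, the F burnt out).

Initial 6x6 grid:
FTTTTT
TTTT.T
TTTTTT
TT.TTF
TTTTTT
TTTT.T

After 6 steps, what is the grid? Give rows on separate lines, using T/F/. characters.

Step 1: 5 trees catch fire, 2 burn out
  .FTTTT
  FTTT.T
  TTTTTF
  TT.TF.
  TTTTTF
  TTTT.T
Step 2: 8 trees catch fire, 5 burn out
  ..FTTT
  .FTT.F
  FTTTF.
  TT.F..
  TTTTF.
  TTTT.F
Step 3: 7 trees catch fire, 8 burn out
  ...FTF
  ..FT..
  .FTF..
  FT....
  TTTF..
  TTTT..
Step 4: 7 trees catch fire, 7 burn out
  ....F.
  ...F..
  ..F...
  .F....
  FTF...
  TTTF..
Step 5: 3 trees catch fire, 7 burn out
  ......
  ......
  ......
  ......
  .F....
  FTF...
Step 6: 1 trees catch fire, 3 burn out
  ......
  ......
  ......
  ......
  ......
  .F....

......
......
......
......
......
.F....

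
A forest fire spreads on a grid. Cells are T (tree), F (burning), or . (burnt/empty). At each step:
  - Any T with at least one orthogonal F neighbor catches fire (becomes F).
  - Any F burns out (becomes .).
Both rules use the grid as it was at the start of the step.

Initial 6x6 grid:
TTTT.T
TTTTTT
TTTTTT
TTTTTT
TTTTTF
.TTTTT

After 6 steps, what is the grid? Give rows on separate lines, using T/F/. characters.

Step 1: 3 trees catch fire, 1 burn out
  TTTT.T
  TTTTTT
  TTTTTT
  TTTTTF
  TTTTF.
  .TTTTF
Step 2: 4 trees catch fire, 3 burn out
  TTTT.T
  TTTTTT
  TTTTTF
  TTTTF.
  TTTF..
  .TTTF.
Step 3: 5 trees catch fire, 4 burn out
  TTTT.T
  TTTTTF
  TTTTF.
  TTTF..
  TTF...
  .TTF..
Step 4: 6 trees catch fire, 5 burn out
  TTTT.F
  TTTTF.
  TTTF..
  TTF...
  TF....
  .TF...
Step 5: 5 trees catch fire, 6 burn out
  TTTT..
  TTTF..
  TTF...
  TF....
  F.....
  .F....
Step 6: 4 trees catch fire, 5 burn out
  TTTF..
  TTF...
  TF....
  F.....
  ......
  ......

TTTF..
TTF...
TF....
F.....
......
......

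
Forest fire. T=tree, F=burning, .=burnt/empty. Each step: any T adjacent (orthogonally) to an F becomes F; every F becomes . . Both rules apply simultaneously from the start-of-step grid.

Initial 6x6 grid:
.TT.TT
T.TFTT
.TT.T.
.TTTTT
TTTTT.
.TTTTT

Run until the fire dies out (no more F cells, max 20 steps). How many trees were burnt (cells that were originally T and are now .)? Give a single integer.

Answer: 25

Derivation:
Step 1: +2 fires, +1 burnt (F count now 2)
Step 2: +5 fires, +2 burnt (F count now 5)
Step 3: +5 fires, +5 burnt (F count now 5)
Step 4: +5 fires, +5 burnt (F count now 5)
Step 5: +4 fires, +5 burnt (F count now 4)
Step 6: +4 fires, +4 burnt (F count now 4)
Step 7: +0 fires, +4 burnt (F count now 0)
Fire out after step 7
Initially T: 26, now '.': 35
Total burnt (originally-T cells now '.'): 25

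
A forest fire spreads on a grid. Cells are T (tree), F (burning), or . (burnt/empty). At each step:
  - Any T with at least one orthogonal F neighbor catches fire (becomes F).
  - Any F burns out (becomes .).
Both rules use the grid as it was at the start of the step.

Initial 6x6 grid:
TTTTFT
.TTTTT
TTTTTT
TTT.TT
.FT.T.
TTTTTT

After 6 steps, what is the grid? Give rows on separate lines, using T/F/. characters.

Step 1: 6 trees catch fire, 2 burn out
  TTTF.F
  .TTTFT
  TTTTTT
  TFT.TT
  ..F.T.
  TFTTTT
Step 2: 9 trees catch fire, 6 burn out
  TTF...
  .TTF.F
  TFTTFT
  F.F.TT
  ....T.
  F.FTTT
Step 3: 9 trees catch fire, 9 burn out
  TF....
  .FF...
  F.FF.F
  ....FT
  ....T.
  ...FTT
Step 4: 4 trees catch fire, 9 burn out
  F.....
  ......
  ......
  .....F
  ....F.
  ....FT
Step 5: 1 trees catch fire, 4 burn out
  ......
  ......
  ......
  ......
  ......
  .....F
Step 6: 0 trees catch fire, 1 burn out
  ......
  ......
  ......
  ......
  ......
  ......

......
......
......
......
......
......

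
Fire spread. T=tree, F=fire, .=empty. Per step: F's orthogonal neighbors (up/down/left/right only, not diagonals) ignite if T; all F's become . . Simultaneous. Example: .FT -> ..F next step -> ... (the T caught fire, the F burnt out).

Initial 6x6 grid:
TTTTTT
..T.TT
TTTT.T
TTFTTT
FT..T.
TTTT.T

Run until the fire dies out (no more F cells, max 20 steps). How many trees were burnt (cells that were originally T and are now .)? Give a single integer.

Step 1: +6 fires, +2 burnt (F count now 6)
Step 2: +6 fires, +6 burnt (F count now 6)
Step 3: +4 fires, +6 burnt (F count now 4)
Step 4: +4 fires, +4 burnt (F count now 4)
Step 5: +3 fires, +4 burnt (F count now 3)
Step 6: +2 fires, +3 burnt (F count now 2)
Step 7: +0 fires, +2 burnt (F count now 0)
Fire out after step 7
Initially T: 26, now '.': 35
Total burnt (originally-T cells now '.'): 25

Answer: 25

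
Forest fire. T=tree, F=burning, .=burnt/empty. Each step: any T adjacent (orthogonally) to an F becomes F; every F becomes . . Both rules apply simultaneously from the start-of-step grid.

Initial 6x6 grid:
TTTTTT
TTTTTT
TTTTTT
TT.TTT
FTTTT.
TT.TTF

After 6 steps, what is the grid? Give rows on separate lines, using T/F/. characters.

Step 1: 4 trees catch fire, 2 burn out
  TTTTTT
  TTTTTT
  TTTTTT
  FT.TTT
  .FTTT.
  FT.TF.
Step 2: 6 trees catch fire, 4 burn out
  TTTTTT
  TTTTTT
  FTTTTT
  .F.TTT
  ..FTF.
  .F.F..
Step 3: 4 trees catch fire, 6 burn out
  TTTTTT
  FTTTTT
  .FTTTT
  ...TFT
  ...F..
  ......
Step 4: 6 trees catch fire, 4 burn out
  FTTTTT
  .FTTTT
  ..FTFT
  ...F.F
  ......
  ......
Step 5: 5 trees catch fire, 6 burn out
  .FTTTT
  ..FTFT
  ...F.F
  ......
  ......
  ......
Step 6: 4 trees catch fire, 5 burn out
  ..FTFT
  ...F.F
  ......
  ......
  ......
  ......

..FTFT
...F.F
......
......
......
......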